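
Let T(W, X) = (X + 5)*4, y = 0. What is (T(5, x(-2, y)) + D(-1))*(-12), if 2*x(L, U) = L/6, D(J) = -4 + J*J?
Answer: -196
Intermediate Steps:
D(J) = -4 + J²
x(L, U) = L/12 (x(L, U) = (L/6)/2 = L/12)
T(W, X) = 20 + 4*X (T(W, X) = (5 + X)*4 = 20 + 4*X)
(T(5, x(-2, y)) + D(-1))*(-12) = ((20 + 4*((1/12)*(-2))) + (-4 + (-1)²))*(-12) = ((20 + 4*(-⅙)) + (-4 + 1))*(-12) = ((20 - ⅔) - 3)*(-12) = (58/3 - 3)*(-12) = (49/3)*(-12) = -196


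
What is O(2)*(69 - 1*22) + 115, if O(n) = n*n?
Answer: 303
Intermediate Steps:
O(n) = n²
O(2)*(69 - 1*22) + 115 = 2²*(69 - 1*22) + 115 = 4*(69 - 22) + 115 = 4*47 + 115 = 188 + 115 = 303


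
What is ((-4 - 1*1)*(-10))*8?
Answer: 400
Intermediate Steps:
((-4 - 1*1)*(-10))*8 = ((-4 - 1)*(-10))*8 = -5*(-10)*8 = 50*8 = 400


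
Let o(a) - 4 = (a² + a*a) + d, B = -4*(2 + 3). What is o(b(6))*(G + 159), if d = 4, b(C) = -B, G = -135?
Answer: 19392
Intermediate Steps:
B = -20 (B = -4*5 = -20)
b(C) = 20 (b(C) = -1*(-20) = 20)
o(a) = 8 + 2*a² (o(a) = 4 + ((a² + a*a) + 4) = 4 + ((a² + a²) + 4) = 4 + (2*a² + 4) = 4 + (4 + 2*a²) = 8 + 2*a²)
o(b(6))*(G + 159) = (8 + 2*20²)*(-135 + 159) = (8 + 2*400)*24 = (8 + 800)*24 = 808*24 = 19392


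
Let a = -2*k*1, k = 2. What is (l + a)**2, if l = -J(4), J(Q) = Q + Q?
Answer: 144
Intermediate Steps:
J(Q) = 2*Q
l = -8 (l = -2*4 = -1*8 = -8)
a = -4 (a = -2*2*1 = -4*1 = -4)
(l + a)**2 = (-8 - 4)**2 = (-12)**2 = 144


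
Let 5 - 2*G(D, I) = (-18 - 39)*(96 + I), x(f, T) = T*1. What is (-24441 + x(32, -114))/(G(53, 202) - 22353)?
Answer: 9822/5543 ≈ 1.7720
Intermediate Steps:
x(f, T) = T
G(D, I) = 5477/2 + 57*I/2 (G(D, I) = 5/2 - (-18 - 39)*(96 + I)/2 = 5/2 - (-57)*(96 + I)/2 = 5/2 - (-5472 - 57*I)/2 = 5/2 + (2736 + 57*I/2) = 5477/2 + 57*I/2)
(-24441 + x(32, -114))/(G(53, 202) - 22353) = (-24441 - 114)/((5477/2 + (57/2)*202) - 22353) = -24555/((5477/2 + 5757) - 22353) = -24555/(16991/2 - 22353) = -24555/(-27715/2) = -24555*(-2/27715) = 9822/5543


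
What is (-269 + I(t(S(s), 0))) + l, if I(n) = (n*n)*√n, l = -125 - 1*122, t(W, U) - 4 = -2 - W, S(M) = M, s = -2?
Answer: -484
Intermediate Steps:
t(W, U) = 2 - W (t(W, U) = 4 + (-2 - W) = 2 - W)
l = -247 (l = -125 - 122 = -247)
I(n) = n^(5/2) (I(n) = n²*√n = n^(5/2))
(-269 + I(t(S(s), 0))) + l = (-269 + (2 - 1*(-2))^(5/2)) - 247 = (-269 + (2 + 2)^(5/2)) - 247 = (-269 + 4^(5/2)) - 247 = (-269 + 32) - 247 = -237 - 247 = -484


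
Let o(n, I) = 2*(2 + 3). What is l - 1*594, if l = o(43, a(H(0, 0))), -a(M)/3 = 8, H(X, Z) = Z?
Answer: -584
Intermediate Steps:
a(M) = -24 (a(M) = -3*8 = -24)
o(n, I) = 10 (o(n, I) = 2*5 = 10)
l = 10
l - 1*594 = 10 - 1*594 = 10 - 594 = -584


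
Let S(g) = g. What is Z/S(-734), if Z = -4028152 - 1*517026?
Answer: 2272589/367 ≈ 6192.3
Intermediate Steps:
Z = -4545178 (Z = -4028152 - 517026 = -4545178)
Z/S(-734) = -4545178/(-734) = -4545178*(-1/734) = 2272589/367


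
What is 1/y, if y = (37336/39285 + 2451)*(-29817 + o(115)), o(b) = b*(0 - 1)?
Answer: -39285/2883196038772 ≈ -1.3626e-8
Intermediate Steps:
o(b) = -b (o(b) = b*(-1) = -b)
y = -2883196038772/39285 (y = (37336/39285 + 2451)*(-29817 - 1*115) = (37336*(1/39285) + 2451)*(-29817 - 115) = (37336/39285 + 2451)*(-29932) = (96324871/39285)*(-29932) = -2883196038772/39285 ≈ -7.3392e+7)
1/y = 1/(-2883196038772/39285) = -39285/2883196038772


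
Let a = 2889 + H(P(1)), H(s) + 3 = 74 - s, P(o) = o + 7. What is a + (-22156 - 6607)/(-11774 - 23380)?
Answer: 14829053/5022 ≈ 2952.8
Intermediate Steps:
P(o) = 7 + o
H(s) = 71 - s (H(s) = -3 + (74 - s) = 71 - s)
a = 2952 (a = 2889 + (71 - (7 + 1)) = 2889 + (71 - 1*8) = 2889 + (71 - 8) = 2889 + 63 = 2952)
a + (-22156 - 6607)/(-11774 - 23380) = 2952 + (-22156 - 6607)/(-11774 - 23380) = 2952 - 28763/(-35154) = 2952 - 28763*(-1/35154) = 2952 + 4109/5022 = 14829053/5022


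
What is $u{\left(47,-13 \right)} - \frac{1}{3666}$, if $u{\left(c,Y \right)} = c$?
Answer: $\frac{172301}{3666} \approx 47.0$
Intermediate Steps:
$u{\left(47,-13 \right)} - \frac{1}{3666} = 47 - \frac{1}{3666} = \frac{172301}{3666}$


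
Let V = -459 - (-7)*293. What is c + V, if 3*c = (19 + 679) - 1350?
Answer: 4124/3 ≈ 1374.7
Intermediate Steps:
V = 1592 (V = -459 - 1*(-2051) = -459 + 2051 = 1592)
c = -652/3 (c = ((19 + 679) - 1350)/3 = (698 - 1350)/3 = (⅓)*(-652) = -652/3 ≈ -217.33)
c + V = -652/3 + 1592 = 4124/3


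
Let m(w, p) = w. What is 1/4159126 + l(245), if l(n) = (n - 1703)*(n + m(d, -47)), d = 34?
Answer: -1691857592531/4159126 ≈ -4.0678e+5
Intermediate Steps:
l(n) = (-1703 + n)*(34 + n) (l(n) = (n - 1703)*(n + 34) = (-1703 + n)*(34 + n))
1/4159126 + l(245) = 1/4159126 + (-57902 + 245**2 - 1669*245) = 1/4159126 + (-57902 + 60025 - 408905) = 1/4159126 - 406782 = -1691857592531/4159126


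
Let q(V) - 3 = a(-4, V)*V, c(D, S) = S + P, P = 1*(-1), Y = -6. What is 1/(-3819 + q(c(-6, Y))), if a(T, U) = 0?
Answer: -1/3816 ≈ -0.00026205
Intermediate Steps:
P = -1
c(D, S) = -1 + S (c(D, S) = S - 1 = -1 + S)
q(V) = 3 (q(V) = 3 + 0*V = 3 + 0 = 3)
1/(-3819 + q(c(-6, Y))) = 1/(-3819 + 3) = 1/(-3816) = -1/3816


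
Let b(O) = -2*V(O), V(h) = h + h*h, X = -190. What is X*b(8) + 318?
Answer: 27678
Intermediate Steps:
V(h) = h + h²
b(O) = -2*O*(1 + O)
X*b(8) + 318 = -(-380)*8*(1 + 8) + 318 = -(-380)*8*9 + 318 = -190*(-144) + 318 = 27360 + 318 = 27678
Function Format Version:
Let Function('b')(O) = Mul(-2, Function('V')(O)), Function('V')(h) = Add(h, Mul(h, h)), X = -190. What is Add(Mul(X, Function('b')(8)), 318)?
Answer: 27678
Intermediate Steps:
Function('V')(h) = Add(h, Pow(h, 2))
Function('b')(O) = Mul(-2, O, Add(1, O)) (Function('b')(O) = Mul(-2, Mul(O, Add(1, O))) = Mul(-2, O, Add(1, O)))
Add(Mul(X, Function('b')(8)), 318) = Add(Mul(-190, Mul(-2, 8, Add(1, 8))), 318) = Add(Mul(-190, Mul(-2, 8, 9)), 318) = Add(Mul(-190, -144), 318) = Add(27360, 318) = 27678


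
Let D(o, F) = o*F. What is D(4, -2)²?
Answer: 64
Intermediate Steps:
D(o, F) = F*o
D(4, -2)² = (-2*4)² = (-8)² = 64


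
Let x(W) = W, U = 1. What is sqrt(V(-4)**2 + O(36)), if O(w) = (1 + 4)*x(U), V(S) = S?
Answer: sqrt(21) ≈ 4.5826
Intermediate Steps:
O(w) = 5 (O(w) = (1 + 4)*1 = 5*1 = 5)
sqrt(V(-4)**2 + O(36)) = sqrt((-4)**2 + 5) = sqrt(16 + 5) = sqrt(21)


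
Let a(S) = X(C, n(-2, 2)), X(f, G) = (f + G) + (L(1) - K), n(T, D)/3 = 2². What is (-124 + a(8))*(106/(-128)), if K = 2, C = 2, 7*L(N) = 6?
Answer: 20617/224 ≈ 92.040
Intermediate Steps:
L(N) = 6/7 (L(N) = (⅐)*6 = 6/7)
n(T, D) = 12 (n(T, D) = 3*2² = 3*4 = 12)
X(f, G) = -8/7 + G + f (X(f, G) = (f + G) + (6/7 - 1*2) = (G + f) + (6/7 - 2) = (G + f) - 8/7 = -8/7 + G + f)
a(S) = 90/7 (a(S) = -8/7 + 12 + 2 = 90/7)
(-124 + a(8))*(106/(-128)) = (-124 + 90/7)*(106/(-128)) = -82468*(-1)/(7*128) = -778/7*(-53/64) = 20617/224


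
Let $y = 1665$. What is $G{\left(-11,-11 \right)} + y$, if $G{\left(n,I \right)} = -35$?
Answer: $1630$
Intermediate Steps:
$G{\left(-11,-11 \right)} + y = -35 + 1665 = 1630$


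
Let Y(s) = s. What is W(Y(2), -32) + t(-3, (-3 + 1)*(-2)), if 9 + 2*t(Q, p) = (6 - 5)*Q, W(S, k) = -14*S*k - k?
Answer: 922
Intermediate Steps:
W(S, k) = -k - 14*S*k (W(S, k) = -14*S*k - k = -k - 14*S*k)
t(Q, p) = -9/2 + Q/2 (t(Q, p) = -9/2 + ((6 - 5)*Q)/2 = -9/2 + (1*Q)/2 = -9/2 + Q/2)
W(Y(2), -32) + t(-3, (-3 + 1)*(-2)) = -1*(-32)*(1 + 14*2) + (-9/2 + (½)*(-3)) = -1*(-32)*(1 + 28) + (-9/2 - 3/2) = -1*(-32)*29 - 6 = 928 - 6 = 922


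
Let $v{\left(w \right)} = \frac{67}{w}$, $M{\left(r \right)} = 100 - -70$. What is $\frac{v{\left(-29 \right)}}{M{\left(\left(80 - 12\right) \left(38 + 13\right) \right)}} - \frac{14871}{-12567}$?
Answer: $\frac{24157347}{20651770} \approx 1.1697$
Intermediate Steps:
$M{\left(r \right)} = 170$ ($M{\left(r \right)} = 100 + 70 = 170$)
$\frac{v{\left(-29 \right)}}{M{\left(\left(80 - 12\right) \left(38 + 13\right) \right)}} - \frac{14871}{-12567} = \frac{67 \frac{1}{-29}}{170} - \frac{14871}{-12567} = 67 \left(- \frac{1}{29}\right) \frac{1}{170} - - \frac{4957}{4189} = \left(- \frac{67}{29}\right) \frac{1}{170} + \frac{4957}{4189} = - \frac{67}{4930} + \frac{4957}{4189} = \frac{24157347}{20651770}$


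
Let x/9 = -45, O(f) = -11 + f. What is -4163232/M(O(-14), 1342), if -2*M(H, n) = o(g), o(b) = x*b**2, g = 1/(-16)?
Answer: -710524928/135 ≈ -5.2631e+6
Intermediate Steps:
x = -405 (x = 9*(-45) = -405)
g = -1/16 ≈ -0.062500
o(b) = -405*b**2
M(H, n) = 405/512 (M(H, n) = -(-405)*(-1/16)**2/2 = -(-405)/(2*256) = -1/2*(-405/256) = 405/512)
-4163232/M(O(-14), 1342) = -4163232/405/512 = -4163232*512/405 = -710524928/135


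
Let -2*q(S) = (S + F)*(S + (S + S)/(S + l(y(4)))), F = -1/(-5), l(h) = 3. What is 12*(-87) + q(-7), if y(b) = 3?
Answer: -10559/10 ≈ -1055.9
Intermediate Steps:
F = 1/5 (F = -1*(-1/5) = 1/5 ≈ 0.20000)
q(S) = -(1/5 + S)*(S + 2*S/(3 + S))/2 (q(S) = -(S + 1/5)*(S + (S + S)/(S + 3))/2 = -(1/5 + S)*(S + (2*S)/(3 + S))/2 = -(1/5 + S)*(S + 2*S/(3 + S))/2)
12*(-87) + q(-7) = 12*(-87) - 1*(-7)*(5 + 5*(-7)**2 + 26*(-7))/(30 + 10*(-7)) = -1044 - 1*(-7)*(5 + 5*49 - 182)/(30 - 70) = -1044 - 1*(-7)*(5 + 245 - 182)/(-40) = -1044 - 1*(-7)*(-1/40)*68 = -1044 - 119/10 = -10559/10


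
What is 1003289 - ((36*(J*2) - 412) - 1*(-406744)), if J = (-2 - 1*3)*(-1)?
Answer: 596597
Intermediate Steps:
J = 5 (J = (-2 - 3)*(-1) = -5*(-1) = 5)
1003289 - ((36*(J*2) - 412) - 1*(-406744)) = 1003289 - ((36*(5*2) - 412) - 1*(-406744)) = 1003289 - ((36*10 - 412) + 406744) = 1003289 - ((360 - 412) + 406744) = 1003289 - (-52 + 406744) = 1003289 - 1*406692 = 1003289 - 406692 = 596597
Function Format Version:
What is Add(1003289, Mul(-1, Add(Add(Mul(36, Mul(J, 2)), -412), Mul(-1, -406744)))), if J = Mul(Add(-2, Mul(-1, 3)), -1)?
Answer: 596597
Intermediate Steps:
J = 5 (J = Mul(Add(-2, -3), -1) = Mul(-5, -1) = 5)
Add(1003289, Mul(-1, Add(Add(Mul(36, Mul(J, 2)), -412), Mul(-1, -406744)))) = Add(1003289, Mul(-1, Add(Add(Mul(36, Mul(5, 2)), -412), Mul(-1, -406744)))) = Add(1003289, Mul(-1, Add(Add(Mul(36, 10), -412), 406744))) = Add(1003289, Mul(-1, Add(Add(360, -412), 406744))) = Add(1003289, Mul(-1, Add(-52, 406744))) = Add(1003289, Mul(-1, 406692)) = Add(1003289, -406692) = 596597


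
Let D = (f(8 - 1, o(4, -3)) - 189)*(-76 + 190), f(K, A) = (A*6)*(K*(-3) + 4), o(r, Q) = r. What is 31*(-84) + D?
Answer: -70662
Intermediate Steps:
f(K, A) = 6*A*(4 - 3*K) (f(K, A) = (6*A)*(-3*K + 4) = (6*A)*(4 - 3*K) = 6*A*(4 - 3*K))
D = -68058 (D = (6*4*(4 - 3*(8 - 1)) - 189)*(-76 + 190) = (6*4*(4 - 3*7) - 189)*114 = (6*4*(4 - 21) - 189)*114 = (6*4*(-17) - 189)*114 = (-408 - 189)*114 = -597*114 = -68058)
31*(-84) + D = 31*(-84) - 68058 = -2604 - 68058 = -70662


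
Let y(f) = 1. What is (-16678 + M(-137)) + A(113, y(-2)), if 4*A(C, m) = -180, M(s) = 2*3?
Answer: -16717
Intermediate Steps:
M(s) = 6
A(C, m) = -45 (A(C, m) = (¼)*(-180) = -45)
(-16678 + M(-137)) + A(113, y(-2)) = (-16678 + 6) - 45 = -16672 - 45 = -16717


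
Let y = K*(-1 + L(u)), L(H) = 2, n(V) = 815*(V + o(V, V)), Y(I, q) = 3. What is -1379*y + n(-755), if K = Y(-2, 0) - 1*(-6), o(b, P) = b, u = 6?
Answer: -1243061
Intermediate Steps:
n(V) = 1630*V (n(V) = 815*(V + V) = 815*(2*V) = 1630*V)
K = 9 (K = 3 - 1*(-6) = 3 + 6 = 9)
y = 9 (y = 9*(-1 + 2) = 9*1 = 9)
-1379*y + n(-755) = -1379*9 + 1630*(-755) = -12411 - 1230650 = -1243061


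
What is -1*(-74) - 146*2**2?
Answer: -510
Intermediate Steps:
-1*(-74) - 146*2**2 = 74 - 146*4 = 74 - 584 = -510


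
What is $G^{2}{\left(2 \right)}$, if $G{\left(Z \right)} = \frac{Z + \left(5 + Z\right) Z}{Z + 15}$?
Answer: $\frac{256}{289} \approx 0.88581$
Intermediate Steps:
$G{\left(Z \right)} = \frac{Z + Z \left(5 + Z\right)}{15 + Z}$
$G^{2}{\left(2 \right)} = \left(\frac{2 \left(6 + 2\right)}{15 + 2}\right)^{2} = \left(2 \cdot \frac{1}{17} \cdot 8\right)^{2} = \left(\frac{16}{17}\right)^{2} = \frac{256}{289}$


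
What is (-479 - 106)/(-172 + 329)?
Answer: -585/157 ≈ -3.7261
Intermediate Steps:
(-479 - 106)/(-172 + 329) = -585/157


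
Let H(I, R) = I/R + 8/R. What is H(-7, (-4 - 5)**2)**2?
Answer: 1/6561 ≈ 0.00015242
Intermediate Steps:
H(I, R) = 8/R + I/R
H(-7, (-4 - 5)**2)**2 = ((8 - 7)/((-4 - 5)**2))**2 = (1/(-9)**2)**2 = (1/81)**2 = 1/6561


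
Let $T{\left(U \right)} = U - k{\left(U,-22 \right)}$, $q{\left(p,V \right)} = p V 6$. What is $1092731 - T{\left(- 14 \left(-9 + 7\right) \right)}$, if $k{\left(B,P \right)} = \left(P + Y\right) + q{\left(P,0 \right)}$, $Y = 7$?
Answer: $1092688$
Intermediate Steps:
$q{\left(p,V \right)} = 6 V p$ ($q{\left(p,V \right)} = V p 6 = 6 V p$)
$k{\left(B,P \right)} = 7 + P$ ($k{\left(B,P \right)} = \left(P + 7\right) + 6 \cdot 0 P = \left(7 + P\right) + 0 = 7 + P$)
$T{\left(U \right)} = 15 + U$ ($T{\left(U \right)} = U - \left(7 - 22\right) = U - -15 = U + 15 = 15 + U$)
$1092731 - T{\left(- 14 \left(-9 + 7\right) \right)} = 1092731 - \left(15 - 14 \left(-9 + 7\right)\right) = 1092731 - \left(15 - -28\right) = 1092731 - \left(15 + 28\right) = 1092731 - 43 = 1092688$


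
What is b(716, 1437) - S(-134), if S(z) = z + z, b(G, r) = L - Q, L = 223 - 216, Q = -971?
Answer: 1246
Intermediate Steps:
L = 7
b(G, r) = 978 (b(G, r) = 7 - 1*(-971) = 7 + 971 = 978)
S(z) = 2*z
b(716, 1437) - S(-134) = 978 - 2*(-134) = 978 - 1*(-268) = 978 + 268 = 1246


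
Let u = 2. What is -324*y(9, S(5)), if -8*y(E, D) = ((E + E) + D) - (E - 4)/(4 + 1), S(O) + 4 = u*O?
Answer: 1863/2 ≈ 931.50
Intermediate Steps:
S(O) = -4 + 2*O
y(E, D) = -⅒ - 9*E/40 - D/8 (y(E, D) = -(((E + E) + D) - (E - 4)/(4 + 1))/8 = -((2*E + D) - (-4 + E)/5)/8 = -((D + 2*E) - (-4 + E)/5)/8 = -((D + 2*E) - (-⅘ + E/5))/8 = -((D + 2*E) + (⅘ - E/5))/8 = -(⅘ + D + 9*E/5)/8 = -⅒ - 9*E/40 - D/8)
-324*y(9, S(5)) = -324*(-⅒ - 9/40*9 - (-4 + 2*5)/8) = -324*(-⅒ - 81/40 - (-4 + 10)/8) = -324*(-⅒ - 81/40 - ⅛*6) = -324*(-⅒ - 81/40 - ¾) = -324*(-23/8) = 1863/2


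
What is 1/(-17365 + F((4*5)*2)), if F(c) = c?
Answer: -1/17325 ≈ -5.7720e-5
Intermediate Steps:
1/(-17365 + F((4*5)*2)) = 1/(-17365 + (4*5)*2) = 1/(-17365 + 20*2) = 1/(-17365 + 40) = 1/(-17325) = -1/17325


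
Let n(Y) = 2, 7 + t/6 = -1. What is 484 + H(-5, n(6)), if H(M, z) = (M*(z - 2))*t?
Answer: 484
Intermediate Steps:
t = -48 (t = -42 + 6*(-1) = -42 - 6 = -48)
H(M, z) = -48*M*(-2 + z) (H(M, z) = (M*(z - 2))*(-48) = (M*(-2 + z))*(-48) = -48*M*(-2 + z))
484 + H(-5, n(6)) = 484 + 48*(-5)*(2 - 1*2) = 484 + 48*(-5)*(2 - 2) = 484 + 48*(-5)*0 = 484 + 0 = 484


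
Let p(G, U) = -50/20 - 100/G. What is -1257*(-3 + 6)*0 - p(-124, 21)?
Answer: 105/62 ≈ 1.6935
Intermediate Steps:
p(G, U) = -5/2 - 100/G (p(G, U) = -50*1/20 - 100/G = -5/2 - 100/G)
-1257*(-3 + 6)*0 - p(-124, 21) = -1257*(-3 + 6)*0 - (-5/2 - 100/(-124)) = -3771*0 - (-5/2 - 100*(-1/124)) = -1257*0 - (-5/2 + 25/31) = 0 - 1*(-105/62) = 0 + 105/62 = 105/62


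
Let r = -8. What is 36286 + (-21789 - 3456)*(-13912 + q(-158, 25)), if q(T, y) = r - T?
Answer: 347457976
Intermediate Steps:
q(T, y) = -8 - T
36286 + (-21789 - 3456)*(-13912 + q(-158, 25)) = 36286 + (-21789 - 3456)*(-13912 + (-8 - 1*(-158))) = 36286 - 25245*(-13912 + (-8 + 158)) = 36286 - 25245*(-13912 + 150) = 36286 - 25245*(-13762) = 36286 + 347421690 = 347457976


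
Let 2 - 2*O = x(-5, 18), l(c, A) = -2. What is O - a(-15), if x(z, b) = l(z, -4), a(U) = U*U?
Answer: -223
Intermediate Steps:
a(U) = U²
x(z, b) = -2
O = 2 (O = 1 - ½*(-2) = 1 + 1 = 2)
O - a(-15) = 2 - 1*(-15)² = 2 - 1*225 = 2 - 225 = -223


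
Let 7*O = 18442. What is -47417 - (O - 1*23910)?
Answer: -182991/7 ≈ -26142.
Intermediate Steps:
O = 18442/7 (O = (⅐)*18442 = 18442/7 ≈ 2634.6)
-47417 - (O - 1*23910) = -47417 - (18442/7 - 1*23910) = -47417 - (18442/7 - 23910) = -47417 - 1*(-148928/7) = -47417 + 148928/7 = -182991/7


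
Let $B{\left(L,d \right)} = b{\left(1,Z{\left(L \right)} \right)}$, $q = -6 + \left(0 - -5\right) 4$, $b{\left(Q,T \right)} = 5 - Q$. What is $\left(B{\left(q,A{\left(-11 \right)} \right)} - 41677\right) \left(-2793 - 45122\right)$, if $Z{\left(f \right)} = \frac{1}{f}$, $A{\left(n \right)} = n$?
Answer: $1996761795$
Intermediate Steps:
$q = 14$ ($q = -6 + \left(0 + 5\right) 4 = -6 + 5 \cdot 4 = -6 + 20 = 14$)
$B{\left(L,d \right)} = 4$ ($B{\left(L,d \right)} = 5 - 1 = 4$)
$\left(B{\left(q,A{\left(-11 \right)} \right)} - 41677\right) \left(-2793 - 45122\right) = \left(4 - 41677\right) \left(-2793 - 45122\right) = \left(-41673\right) \left(-47915\right) = 1996761795$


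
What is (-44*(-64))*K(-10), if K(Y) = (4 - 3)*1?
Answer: 2816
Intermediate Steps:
K(Y) = 1 (K(Y) = 1*1 = 1)
(-44*(-64))*K(-10) = -44*(-64)*1 = 2816*1 = 2816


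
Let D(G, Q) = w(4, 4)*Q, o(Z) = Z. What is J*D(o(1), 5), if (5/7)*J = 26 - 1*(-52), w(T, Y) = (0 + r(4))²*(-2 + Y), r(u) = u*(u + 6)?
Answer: 1747200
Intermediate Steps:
r(u) = u*(6 + u)
w(T, Y) = -3200 + 1600*Y (w(T, Y) = (0 + 4*(6 + 4))²*(-2 + Y) = (0 + 4*10)²*(-2 + Y) = (0 + 40)²*(-2 + Y) = 40²*(-2 + Y) = 1600*(-2 + Y) = -3200 + 1600*Y)
D(G, Q) = 3200*Q (D(G, Q) = (-3200 + 1600*4)*Q = (-3200 + 6400)*Q = 3200*Q)
J = 546/5 (J = 7*(26 - 1*(-52))/5 = 7*(26 + 52)/5 = (7/5)*78 = 546/5 ≈ 109.20)
J*D(o(1), 5) = 546*(3200*5)/5 = (546/5)*16000 = 1747200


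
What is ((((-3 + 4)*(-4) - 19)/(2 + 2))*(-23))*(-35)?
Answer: -18515/4 ≈ -4628.8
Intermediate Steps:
((((-3 + 4)*(-4) - 19)/(2 + 2))*(-23))*(-35) = (((1*(-4) - 19)/4)*(-23))*(-35) = (((-4 - 19)*(¼))*(-23))*(-35) = (-23*¼*(-23))*(-35) = -23/4*(-23)*(-35) = (529/4)*(-35) = -18515/4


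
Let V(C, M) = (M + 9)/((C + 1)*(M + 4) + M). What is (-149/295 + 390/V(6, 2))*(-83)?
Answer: -38184233/295 ≈ -1.2944e+5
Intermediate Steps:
V(C, M) = (9 + M)/(M + (1 + C)*(4 + M)) (V(C, M) = (9 + M)/((1 + C)*(4 + M) + M) = (9 + M)/(M + (1 + C)*(4 + M)))
(-149/295 + 390/V(6, 2))*(-83) = (-149/295 + 390/(((9 + 2)/(4 + 2*2 + 4*6 + 6*2))))*(-83) = (-149*1/295 + 390/((11/(4 + 4 + 24 + 12))))*(-83) = (-149/295 + 390/((11/44)))*(-83) = (-149/295 + 390/(((1/44)*11)))*(-83) = (-149/295 + 390/(1/4))*(-83) = (-149/295 + 390*4)*(-83) = (-149/295 + 1560)*(-83) = (460051/295)*(-83) = -38184233/295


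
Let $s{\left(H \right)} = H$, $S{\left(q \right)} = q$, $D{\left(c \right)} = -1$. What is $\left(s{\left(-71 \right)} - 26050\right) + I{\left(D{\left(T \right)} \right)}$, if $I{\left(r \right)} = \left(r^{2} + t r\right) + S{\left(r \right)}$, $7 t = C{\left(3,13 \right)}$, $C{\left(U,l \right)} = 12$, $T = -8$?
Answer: $- \frac{182859}{7} \approx -26123.0$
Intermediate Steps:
$t = \frac{12}{7}$ ($t = \frac{1}{7} \cdot 12 = \frac{12}{7} \approx 1.7143$)
$I{\left(r \right)} = r^{2} + \frac{19 r}{7}$ ($I{\left(r \right)} = \left(r^{2} + \frac{12 r}{7}\right) + r = r^{2} + \frac{19 r}{7}$)
$\left(s{\left(-71 \right)} - 26050\right) + I{\left(D{\left(T \right)} \right)} = \left(-71 - 26050\right) + \frac{1}{7} \left(-1\right) \left(19 + 7 \left(-1\right)\right) = -26121 + \frac{1}{7} \left(-1\right) \left(19 - 7\right) = -26121 + \frac{1}{7} \left(-1\right) 12 = -26121 - \frac{12}{7} = - \frac{182859}{7}$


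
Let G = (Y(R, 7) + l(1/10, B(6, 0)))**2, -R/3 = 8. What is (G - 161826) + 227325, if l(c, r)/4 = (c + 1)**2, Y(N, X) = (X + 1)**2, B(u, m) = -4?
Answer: 43898716/625 ≈ 70238.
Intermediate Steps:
R = -24 (R = -3*8 = -24)
Y(N, X) = (1 + X)**2
l(c, r) = 4*(1 + c)**2 (l(c, r) = 4*(c + 1)**2 = 4*(1 + c)**2)
G = 2961841/625 (G = ((1 + 7)**2 + 4*(1 + 1/10)**2)**2 = (8**2 + 4*(1 + 1/10)**2)**2 = (64 + 4*(11/10)**2)**2 = (64 + 4*(121/100))**2 = (64 + 121/25)**2 = (1721/25)**2 = 2961841/625 ≈ 4738.9)
(G - 161826) + 227325 = (2961841/625 - 161826) + 227325 = -98179409/625 + 227325 = 43898716/625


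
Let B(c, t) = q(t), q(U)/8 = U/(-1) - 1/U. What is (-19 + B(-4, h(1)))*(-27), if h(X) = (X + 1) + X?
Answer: 1233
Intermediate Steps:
h(X) = 1 + 2*X (h(X) = (1 + X) + X = 1 + 2*X)
q(U) = -8*U - 8/U (q(U) = 8*(U/(-1) - 1/U) = 8*(U*(-1) - 1/U) = 8*(-U - 1/U) = -8*U - 8/U)
B(c, t) = -8*t - 8/t
(-19 + B(-4, h(1)))*(-27) = (-19 + (-8*(1 + 2*1) - 8/(1 + 2*1)))*(-27) = (-19 + (-8*(1 + 2) - 8/(1 + 2)))*(-27) = (-19 + (-8*3 - 8/3))*(-27) = (-19 + (-24 - 8*⅓))*(-27) = (-19 + (-24 - 8/3))*(-27) = (-19 - 80/3)*(-27) = -137/3*(-27) = 1233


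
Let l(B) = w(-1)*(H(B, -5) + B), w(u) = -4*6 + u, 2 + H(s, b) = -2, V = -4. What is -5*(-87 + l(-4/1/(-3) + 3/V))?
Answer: 95/12 ≈ 7.9167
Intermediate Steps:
H(s, b) = -4 (H(s, b) = -2 - 2 = -4)
w(u) = -24 + u
l(B) = 100 - 25*B (l(B) = (-24 - 1)*(-4 + B) = -25*(-4 + B) = 100 - 25*B)
-5*(-87 + l(-4/1/(-3) + 3/V)) = -5*(-87 + (100 - 25*(-4/1/(-3) + 3/(-4)))) = -5*(-87 + (100 - 25*(-4*1*(-⅓) + 3*(-¼)))) = -5*(-87 + (100 - 25*(-4*(-⅓) - ¾))) = -5*(-87 + (100 - 25*(4/3 - ¾))) = -5*(-87 + (100 - 25*7/12)) = -5*(-87 + (100 - 175/12)) = -5*(-87 + 1025/12) = -5*(-19/12) = 95/12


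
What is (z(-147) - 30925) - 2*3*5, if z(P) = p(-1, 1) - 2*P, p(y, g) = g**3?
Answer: -30660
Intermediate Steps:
z(P) = 1 - 2*P (z(P) = 1**3 - 2*P = 1 - 2*P)
(z(-147) - 30925) - 2*3*5 = ((1 - 2*(-147)) - 30925) - 2*3*5 = ((1 + 294) - 30925) - 6*5 = (295 - 30925) - 30 = -30630 - 30 = -30660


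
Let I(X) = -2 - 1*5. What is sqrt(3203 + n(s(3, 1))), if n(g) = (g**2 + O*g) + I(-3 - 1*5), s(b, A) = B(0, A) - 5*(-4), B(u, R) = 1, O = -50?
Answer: sqrt(2587) ≈ 50.863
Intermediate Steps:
s(b, A) = 21 (s(b, A) = 1 - 5*(-4) = 1 + 20 = 21)
I(X) = -7 (I(X) = -2 - 5 = -7)
n(g) = -7 + g**2 - 50*g (n(g) = (g**2 - 50*g) - 7 = -7 + g**2 - 50*g)
sqrt(3203 + n(s(3, 1))) = sqrt(3203 + (-7 + 21**2 - 50*21)) = sqrt(3203 + (-7 + 441 - 1050)) = sqrt(3203 - 616) = sqrt(2587)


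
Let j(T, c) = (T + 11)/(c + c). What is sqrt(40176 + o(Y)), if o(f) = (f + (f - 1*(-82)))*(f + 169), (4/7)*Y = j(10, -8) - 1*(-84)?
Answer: sqrt(641791186)/64 ≈ 395.84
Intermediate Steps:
j(T, c) = (11 + T)/(2*c) (j(T, c) = (11 + T)/((2*c)) = (11 + T)*(1/(2*c)) = (11 + T)/(2*c))
Y = 9261/64 (Y = 7*((1/2)*(11 + 10)/(-8) - 1*(-84))/4 = 7*((1/2)*(-1/8)*21 + 84)/4 = 7*(-21/16 + 84)/4 = (7/4)*(1323/16) = 9261/64 ≈ 144.70)
o(f) = (82 + 2*f)*(169 + f) (o(f) = (f + (f + 82))*(169 + f) = (f + (82 + f))*(169 + f) = (82 + 2*f)*(169 + f))
sqrt(40176 + o(Y)) = sqrt(40176 + (13858 + 2*(9261/64)**2 + 420*(9261/64))) = sqrt(40176 + (13858 + 2*(85766121/4096) + 972405/16)) = sqrt(40176 + (13858 + 85766121/2048 + 972405/16)) = sqrt(40176 + 238615145/2048) = sqrt(320895593/2048) = sqrt(641791186)/64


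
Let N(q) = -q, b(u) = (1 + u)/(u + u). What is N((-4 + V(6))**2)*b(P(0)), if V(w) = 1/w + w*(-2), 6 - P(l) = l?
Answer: -63175/432 ≈ -146.24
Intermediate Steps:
P(l) = 6 - l
b(u) = (1 + u)/(2*u) (b(u) = (1 + u)/((2*u)) = (1 + u)*(1/(2*u)) = (1 + u)/(2*u))
V(w) = 1/w - 2*w
N((-4 + V(6))**2)*b(P(0)) = (-(-4 + (1/6 - 2*6))**2)*((1 + (6 - 1*0))/(2*(6 - 1*0))) = (-(-4 + (1/6 - 12))**2)*((1 + (6 + 0))/(2*(6 + 0))) = (-(-4 - 71/6)**2)*((1/2)*(1 + 6)/6) = (-(-95/6)**2)*((1/2)*(1/6)*7) = -1*9025/36*(7/12) = -9025/36*7/12 = -63175/432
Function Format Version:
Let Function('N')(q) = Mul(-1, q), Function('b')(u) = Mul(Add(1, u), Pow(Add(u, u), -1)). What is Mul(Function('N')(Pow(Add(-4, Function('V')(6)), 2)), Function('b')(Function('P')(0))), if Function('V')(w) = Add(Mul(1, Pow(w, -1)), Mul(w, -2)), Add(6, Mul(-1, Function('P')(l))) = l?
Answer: Rational(-63175, 432) ≈ -146.24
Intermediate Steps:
Function('P')(l) = Add(6, Mul(-1, l))
Function('b')(u) = Mul(Rational(1, 2), Pow(u, -1), Add(1, u)) (Function('b')(u) = Mul(Add(1, u), Pow(Mul(2, u), -1)) = Mul(Add(1, u), Mul(Rational(1, 2), Pow(u, -1))) = Mul(Rational(1, 2), Pow(u, -1), Add(1, u)))
Function('V')(w) = Add(Pow(w, -1), Mul(-2, w))
Mul(Function('N')(Pow(Add(-4, Function('V')(6)), 2)), Function('b')(Function('P')(0))) = Mul(Mul(-1, Pow(Add(-4, Add(Pow(6, -1), Mul(-2, 6))), 2)), Mul(Rational(1, 2), Pow(Add(6, Mul(-1, 0)), -1), Add(1, Add(6, Mul(-1, 0))))) = Mul(Mul(-1, Pow(Add(-4, Add(Rational(1, 6), -12)), 2)), Mul(Rational(1, 2), Pow(Add(6, 0), -1), Add(1, Add(6, 0)))) = Mul(Mul(-1, Pow(Add(-4, Rational(-71, 6)), 2)), Mul(Rational(1, 2), Pow(6, -1), Add(1, 6))) = Mul(Mul(-1, Pow(Rational(-95, 6), 2)), Mul(Rational(1, 2), Rational(1, 6), 7)) = Mul(Mul(-1, Rational(9025, 36)), Rational(7, 12)) = Mul(Rational(-9025, 36), Rational(7, 12)) = Rational(-63175, 432)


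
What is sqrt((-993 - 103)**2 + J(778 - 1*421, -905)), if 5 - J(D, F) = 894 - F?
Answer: 7*sqrt(24478) ≈ 1095.2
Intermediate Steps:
J(D, F) = -889 + F (J(D, F) = 5 - (894 - F) = 5 + (-894 + F) = -889 + F)
sqrt((-993 - 103)**2 + J(778 - 1*421, -905)) = sqrt((-993 - 103)**2 + (-889 - 905)) = sqrt((-1096)**2 - 1794) = sqrt(1201216 - 1794) = sqrt(1199422) = 7*sqrt(24478)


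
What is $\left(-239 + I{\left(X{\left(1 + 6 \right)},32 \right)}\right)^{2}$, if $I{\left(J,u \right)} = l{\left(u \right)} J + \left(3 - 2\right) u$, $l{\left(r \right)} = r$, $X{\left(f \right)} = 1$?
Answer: $30625$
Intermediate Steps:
$I{\left(J,u \right)} = u + J u$ ($I{\left(J,u \right)} = u J + \left(3 - 2\right) u = J u + 1 u = J u + u = u + J u$)
$\left(-239 + I{\left(X{\left(1 + 6 \right)},32 \right)}\right)^{2} = \left(-239 + 32 \left(1 + 1\right)\right)^{2} = \left(-239 + 32 \cdot 2\right)^{2} = \left(-239 + 64\right)^{2} = \left(-175\right)^{2} = 30625$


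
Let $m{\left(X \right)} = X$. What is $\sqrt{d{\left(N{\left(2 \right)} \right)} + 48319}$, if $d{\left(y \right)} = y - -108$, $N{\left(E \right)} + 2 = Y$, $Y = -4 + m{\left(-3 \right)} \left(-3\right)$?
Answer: $\sqrt{48430} \approx 220.07$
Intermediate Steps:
$Y = 5$ ($Y = -4 - -9 = -4 + 9 = 5$)
$N{\left(E \right)} = 3$ ($N{\left(E \right)} = -2 + 5 = 3$)
$d{\left(y \right)} = 108 + y$ ($d{\left(y \right)} = y + 108 = 108 + y$)
$\sqrt{d{\left(N{\left(2 \right)} \right)} + 48319} = \sqrt{\left(108 + 3\right) + 48319} = \sqrt{111 + 48319} = \sqrt{48430}$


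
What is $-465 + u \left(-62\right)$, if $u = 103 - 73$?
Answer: $-2325$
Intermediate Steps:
$u = 30$
$-465 + u \left(-62\right) = -465 + 30 \left(-62\right) = -465 - 1860 = -2325$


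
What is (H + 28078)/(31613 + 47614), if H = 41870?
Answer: 7772/8803 ≈ 0.88288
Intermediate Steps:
(H + 28078)/(31613 + 47614) = (41870 + 28078)/(31613 + 47614) = 69948/79227 = 69948*(1/79227) = 7772/8803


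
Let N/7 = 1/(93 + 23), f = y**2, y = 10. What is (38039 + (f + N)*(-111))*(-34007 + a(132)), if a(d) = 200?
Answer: -105618037629/116 ≈ -9.1050e+8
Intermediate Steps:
f = 100 (f = 10**2 = 100)
N = 7/116 (N = 7/(93 + 23) = 7/116 ≈ 0.060345)
(38039 + (f + N)*(-111))*(-34007 + a(132)) = (38039 + (100 + 7/116)*(-111))*(-34007 + 200) = (38039 + (11607/116)*(-111))*(-33807) = (38039 - 1288377/116)*(-33807) = (3124147/116)*(-33807) = -105618037629/116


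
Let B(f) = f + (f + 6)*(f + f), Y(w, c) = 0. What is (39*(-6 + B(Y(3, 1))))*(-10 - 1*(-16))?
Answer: -1404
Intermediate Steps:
B(f) = f + 2*f*(6 + f) (B(f) = f + (6 + f)*(2*f) = f + 2*f*(6 + f))
(39*(-6 + B(Y(3, 1))))*(-10 - 1*(-16)) = (39*(-6 + 0*(13 + 2*0)))*(-10 - 1*(-16)) = (39*(-6 + 0*(13 + 0)))*(-10 + 16) = (39*(-6 + 0*13))*6 = (39*(-6 + 0))*6 = (39*(-6))*6 = -234*6 = -1404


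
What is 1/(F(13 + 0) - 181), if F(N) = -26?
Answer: -1/207 ≈ -0.0048309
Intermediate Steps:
1/(F(13 + 0) - 181) = 1/(-26 - 181) = 1/(-207) = -1/207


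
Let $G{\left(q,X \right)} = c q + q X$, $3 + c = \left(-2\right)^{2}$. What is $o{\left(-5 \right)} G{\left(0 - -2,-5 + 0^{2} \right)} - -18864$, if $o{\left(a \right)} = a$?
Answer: $18904$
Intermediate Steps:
$c = 1$ ($c = -3 + \left(-2\right)^{2} = -3 + 4 = 1$)
$G{\left(q,X \right)} = q + X q$ ($G{\left(q,X \right)} = 1 q + q X = q + X q$)
$o{\left(-5 \right)} G{\left(0 - -2,-5 + 0^{2} \right)} - -18864 = - 5 \left(0 - -2\right) \left(1 - \left(5 - 0^{2}\right)\right) - -18864 = - 5 \left(0 + 2\right) \left(1 + \left(-5 + 0\right)\right) + 18864 = - 5 \cdot 2 \left(1 - 5\right) + 18864 = - 5 \cdot 2 \left(-4\right) + 18864 = \left(-5\right) \left(-8\right) + 18864 = 40 + 18864 = 18904$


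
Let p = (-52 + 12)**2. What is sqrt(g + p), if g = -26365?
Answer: I*sqrt(24765) ≈ 157.37*I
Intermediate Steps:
p = 1600 (p = (-40)**2 = 1600)
sqrt(g + p) = sqrt(-26365 + 1600) = sqrt(-24765) = I*sqrt(24765)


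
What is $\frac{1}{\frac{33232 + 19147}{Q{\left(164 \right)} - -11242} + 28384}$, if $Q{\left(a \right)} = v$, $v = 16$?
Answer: $\frac{11258}{319599451} \approx 3.5225 \cdot 10^{-5}$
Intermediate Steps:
$Q{\left(a \right)} = 16$
$\frac{1}{\frac{33232 + 19147}{Q{\left(164 \right)} - -11242} + 28384} = \frac{1}{\frac{33232 + 19147}{16 - -11242} + 28384} = \frac{1}{\frac{52379}{16 + 11242} + 28384} = \frac{1}{\frac{52379}{11258} + 28384} = \frac{1}{\frac{319599451}{11258}} = \frac{11258}{319599451}$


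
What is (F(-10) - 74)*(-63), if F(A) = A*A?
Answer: -1638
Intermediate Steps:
F(A) = A**2
(F(-10) - 74)*(-63) = ((-10)**2 - 74)*(-63) = (100 - 74)*(-63) = 26*(-63) = -1638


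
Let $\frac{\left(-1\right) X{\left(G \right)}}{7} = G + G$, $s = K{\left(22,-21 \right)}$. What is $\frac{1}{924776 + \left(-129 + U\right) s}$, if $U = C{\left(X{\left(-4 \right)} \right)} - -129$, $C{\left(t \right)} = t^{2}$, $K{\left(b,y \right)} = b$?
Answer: $\frac{1}{993768} \approx 1.0063 \cdot 10^{-6}$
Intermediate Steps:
$s = 22$
$X{\left(G \right)} = - 14 G$ ($X{\left(G \right)} = - 7 \left(G + G\right) = - 7 \cdot 2 G = - 14 G$)
$U = 3265$ ($U = \left(\left(-14\right) \left(-4\right)\right)^{2} - -129 = 56^{2} + 129 = 3136 + 129 = 3265$)
$\frac{1}{924776 + \left(-129 + U\right) s} = \frac{1}{924776 + \left(-129 + 3265\right) 22} = \frac{1}{924776 + 3136 \cdot 22} = \frac{1}{924776 + 68992} = \frac{1}{993768}$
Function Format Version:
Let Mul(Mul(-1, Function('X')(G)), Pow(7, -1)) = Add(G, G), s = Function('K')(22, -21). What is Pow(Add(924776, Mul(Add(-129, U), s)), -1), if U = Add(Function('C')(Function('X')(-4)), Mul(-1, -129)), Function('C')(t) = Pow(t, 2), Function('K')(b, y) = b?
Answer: Rational(1, 993768) ≈ 1.0063e-6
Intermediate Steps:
s = 22
Function('X')(G) = Mul(-14, G) (Function('X')(G) = Mul(-7, Add(G, G)) = Mul(-7, Mul(2, G)) = Mul(-14, G))
U = 3265 (U = Add(Pow(Mul(-14, -4), 2), Mul(-1, -129)) = Add(Pow(56, 2), 129) = Add(3136, 129) = 3265)
Pow(Add(924776, Mul(Add(-129, U), s)), -1) = Pow(Add(924776, Mul(Add(-129, 3265), 22)), -1) = Pow(Add(924776, Mul(3136, 22)), -1) = Pow(Add(924776, 68992), -1) = Pow(993768, -1) = Rational(1, 993768)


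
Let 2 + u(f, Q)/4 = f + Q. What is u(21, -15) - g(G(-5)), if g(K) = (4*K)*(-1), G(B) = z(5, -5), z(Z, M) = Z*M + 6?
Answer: -60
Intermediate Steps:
z(Z, M) = 6 + M*Z (z(Z, M) = M*Z + 6 = 6 + M*Z)
u(f, Q) = -8 + 4*Q + 4*f (u(f, Q) = -8 + 4*(f + Q) = -8 + 4*(Q + f) = -8 + (4*Q + 4*f) = -8 + 4*Q + 4*f)
G(B) = -19 (G(B) = 6 - 5*5 = 6 - 25 = -19)
g(K) = -4*K
u(21, -15) - g(G(-5)) = (-8 + 4*(-15) + 4*21) - (-4)*(-19) = (-8 - 60 + 84) - 1*76 = 16 - 76 = -60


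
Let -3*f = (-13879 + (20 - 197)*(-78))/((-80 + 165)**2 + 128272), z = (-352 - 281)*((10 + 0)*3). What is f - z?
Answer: 7719264163/406491 ≈ 18990.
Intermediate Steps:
z = -18990 (z = -6330*3 = -633*30 = -18990)
f = 73/406491 (f = -(-13879 + (20 - 197)*(-78))/(3*((-80 + 165)**2 + 128272)) = -(-13879 - 177*(-78))/(3*(85**2 + 128272)) = -(-13879 + 13806)/(3*(7225 + 128272)) = -(-73)/(3*135497) = -1/3*(-73/135497) = 73/406491 ≈ 0.00017959)
f - z = 73/406491 - 1*(-18990) = 73/406491 + 18990 = 7719264163/406491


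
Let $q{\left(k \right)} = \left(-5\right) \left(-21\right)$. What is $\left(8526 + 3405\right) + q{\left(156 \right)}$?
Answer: $12036$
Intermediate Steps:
$q{\left(k \right)} = 105$
$\left(8526 + 3405\right) + q{\left(156 \right)} = \left(8526 + 3405\right) + 105 = 11931 + 105 = 12036$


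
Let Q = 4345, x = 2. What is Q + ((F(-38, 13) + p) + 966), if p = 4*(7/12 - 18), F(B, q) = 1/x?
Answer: 31451/6 ≈ 5241.8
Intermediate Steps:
F(B, q) = 1/2
p = -209/3 (p = 4*(7*(1/12) - 18) = 4*(7/12 - 18) = 4*(-209/12) = -209/3 ≈ -69.667)
Q + ((F(-38, 13) + p) + 966) = 4345 + ((1/2 - 209/3) + 966) = 4345 + (-415/6 + 966) = 4345 + 5381/6 = 31451/6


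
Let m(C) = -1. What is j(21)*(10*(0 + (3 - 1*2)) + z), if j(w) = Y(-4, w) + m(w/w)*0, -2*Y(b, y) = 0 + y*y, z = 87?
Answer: -42777/2 ≈ -21389.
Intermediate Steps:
Y(b, y) = -y²/2 (Y(b, y) = -(0 + y*y)/2 = -(0 + y²)/2 = -y²/2)
j(w) = -w²/2 (j(w) = -w²/2 - 1*0 = -w²/2 + 0 = -w²/2)
j(21)*(10*(0 + (3 - 1*2)) + z) = (-½*21²)*(10*(0 + (3 - 1*2)) + 87) = (-½*441)*(10*(0 + (3 - 2)) + 87) = -441*(10*(0 + 1) + 87)/2 = -441*(10*1 + 87)/2 = -441*(10 + 87)/2 = -441/2*97 = -42777/2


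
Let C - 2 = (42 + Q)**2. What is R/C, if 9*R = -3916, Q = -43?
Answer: -3916/27 ≈ -145.04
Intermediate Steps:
R = -3916/9 (R = (1/9)*(-3916) = -3916/9 ≈ -435.11)
C = 3 (C = 2 + (42 - 43)**2 = 2 + (-1)**2 = 2 + 1 = 3)
R/C = -3916/9/3 = -3916/9*1/3 = -3916/27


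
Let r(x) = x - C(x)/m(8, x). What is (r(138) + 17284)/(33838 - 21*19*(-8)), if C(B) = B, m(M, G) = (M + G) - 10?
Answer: 1184627/2518040 ≈ 0.47046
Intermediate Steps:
m(M, G) = -10 + G + M (m(M, G) = (G + M) - 10 = -10 + G + M)
r(x) = x - x/(-2 + x) (r(x) = x - x/(-10 + x + 8) = x - x/(-2 + x))
(r(138) + 17284)/(33838 - 21*19*(-8)) = (138*(-3 + 138)/(-2 + 138) + 17284)/(33838 - 21*19*(-8)) = (138*135/136 + 17284)/(33838 - 399*(-8)) = (138*(1/136)*135 + 17284)/(33838 + 3192) = (9315/68 + 17284)/37030 = (1184627/68)*(1/37030) = 1184627/2518040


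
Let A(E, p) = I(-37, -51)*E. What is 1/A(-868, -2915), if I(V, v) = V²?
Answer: -1/1188292 ≈ -8.4154e-7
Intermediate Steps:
A(E, p) = 1369*E (A(E, p) = (-37)²*E = 1369*E)
1/A(-868, -2915) = 1/(1369*(-868)) = 1/(-1188292) = -1/1188292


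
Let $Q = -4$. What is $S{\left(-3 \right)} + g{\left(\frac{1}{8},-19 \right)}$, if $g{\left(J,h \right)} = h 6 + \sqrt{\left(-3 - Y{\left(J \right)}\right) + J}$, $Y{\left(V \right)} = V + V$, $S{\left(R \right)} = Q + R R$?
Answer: $-109 + \frac{5 i \sqrt{2}}{4} \approx -109.0 + 1.7678 i$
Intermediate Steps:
$S{\left(R \right)} = -4 + R^{2}$ ($S{\left(R \right)} = -4 + R R = -4 + R^{2}$)
$Y{\left(V \right)} = 2 V$
$g{\left(J,h \right)} = \sqrt{-3 - J} + 6 h$ ($g{\left(J,h \right)} = h 6 + \sqrt{\left(-3 - 2 J\right) + J} = 6 h + \sqrt{\left(-3 - 2 J\right) + J} = 6 h + \sqrt{-3 - J} = \sqrt{-3 - J} + 6 h$)
$S{\left(-3 \right)} + g{\left(\frac{1}{8},-19 \right)} = \left(-4 + \left(-3\right)^{2}\right) + \left(\sqrt{-3 - \frac{1}{8}} + 6 \left(-19\right)\right) = \left(-4 + 9\right) - \left(114 - \sqrt{-3 - \frac{1}{8}}\right) = 5 - \left(114 - \sqrt{-3 - \frac{1}{8}}\right) = 5 - \left(114 - \sqrt{- \frac{25}{8}}\right) = 5 - \left(114 - \frac{5 i \sqrt{2}}{4}\right) = -109 + \frac{5 i \sqrt{2}}{4}$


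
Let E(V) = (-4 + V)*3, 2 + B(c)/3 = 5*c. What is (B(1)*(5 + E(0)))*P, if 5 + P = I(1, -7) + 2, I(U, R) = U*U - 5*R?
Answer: -2079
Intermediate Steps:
I(U, R) = U² - 5*R
B(c) = -6 + 15*c (B(c) = -6 + 3*(5*c) = -6 + 15*c)
E(V) = -12 + 3*V
P = 33 (P = -5 + ((1² - 5*(-7)) + 2) = -5 + ((1 + 35) + 2) = -5 + (36 + 2) = -5 + 38 = 33)
(B(1)*(5 + E(0)))*P = ((-6 + 15*1)*(5 + (-12 + 3*0)))*33 = ((-6 + 15)*(5 + (-12 + 0)))*33 = (9*(5 - 12))*33 = (9*(-7))*33 = -63*33 = -2079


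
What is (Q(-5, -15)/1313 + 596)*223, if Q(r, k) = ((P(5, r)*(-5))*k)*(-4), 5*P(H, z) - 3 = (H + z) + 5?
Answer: 174401164/1313 ≈ 1.3283e+5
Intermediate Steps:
P(H, z) = 8/5 + H/5 + z/5 (P(H, z) = ⅗ + ((H + z) + 5)/5 = ⅗ + (5 + H + z)/5 = ⅗ + (1 + H/5 + z/5) = 8/5 + H/5 + z/5)
Q(r, k) = -4*k*(-13 - r) (Q(r, k) = (((8/5 + (⅕)*5 + r/5)*(-5))*k)*(-4) = (((8/5 + 1 + r/5)*(-5))*k)*(-4) = (((13/5 + r/5)*(-5))*k)*(-4) = ((-13 - r)*k)*(-4) = (k*(-13 - r))*(-4) = -4*k*(-13 - r))
(Q(-5, -15)/1313 + 596)*223 = ((4*(-15)*(13 - 5))/1313 + 596)*223 = ((4*(-15)*8)*(1/1313) + 596)*223 = (-480*1/1313 + 596)*223 = (-480/1313 + 596)*223 = (782068/1313)*223 = 174401164/1313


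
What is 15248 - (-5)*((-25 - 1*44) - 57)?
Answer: 14618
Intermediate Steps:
15248 - (-5)*((-25 - 1*44) - 57) = 15248 - (-5)*((-25 - 44) - 57) = 15248 - (-5)*(-69 - 57) = 15248 - (-5)*(-126) = 15248 - 1*630 = 15248 - 630 = 14618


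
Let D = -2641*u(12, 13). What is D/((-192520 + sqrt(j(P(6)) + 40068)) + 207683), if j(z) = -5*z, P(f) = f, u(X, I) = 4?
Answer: -160181932/229876531 + 10564*sqrt(40038)/229876531 ≈ -0.68762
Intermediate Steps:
D = -10564 (D = -2641*4 = -10564)
D/((-192520 + sqrt(j(P(6)) + 40068)) + 207683) = -10564/((-192520 + sqrt(-5*6 + 40068)) + 207683) = -10564/((-192520 + sqrt(-30 + 40068)) + 207683) = -10564/((-192520 + sqrt(40038)) + 207683) = -10564/(15163 + sqrt(40038))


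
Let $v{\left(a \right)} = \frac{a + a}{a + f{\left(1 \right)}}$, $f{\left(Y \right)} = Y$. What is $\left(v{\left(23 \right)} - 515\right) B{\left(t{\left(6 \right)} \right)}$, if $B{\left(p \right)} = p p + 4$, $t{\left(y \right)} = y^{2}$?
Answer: $- \frac{2001025}{3} \approx -6.6701 \cdot 10^{5}$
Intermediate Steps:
$v{\left(a \right)} = \frac{2 a}{1 + a}$ ($v{\left(a \right)} = \frac{a + a}{a + 1} = \frac{2 a}{1 + a}$)
$B{\left(p \right)} = 4 + p^{2}$ ($B{\left(p \right)} = p^{2} + 4 = 4 + p^{2}$)
$\left(v{\left(23 \right)} - 515\right) B{\left(t{\left(6 \right)} \right)} = \left(2 \cdot 23 \frac{1}{1 + 23} - 515\right) \left(4 + \left(6^{2}\right)^{2}\right) = \left(2 \cdot 23 \cdot \frac{1}{24} - 515\right) \left(4 + 36^{2}\right) = \left(2 \cdot 23 \cdot \frac{1}{24} - 515\right) \left(4 + 1296\right) = \left(\frac{23}{12} - 515\right) 1300 = \left(- \frac{6157}{12}\right) 1300 = - \frac{2001025}{3}$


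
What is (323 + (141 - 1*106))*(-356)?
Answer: -127448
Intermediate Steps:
(323 + (141 - 1*106))*(-356) = (323 + (141 - 106))*(-356) = (323 + 35)*(-356) = 358*(-356) = -127448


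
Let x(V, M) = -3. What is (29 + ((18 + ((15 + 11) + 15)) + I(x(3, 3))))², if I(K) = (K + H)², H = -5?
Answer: 23104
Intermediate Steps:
I(K) = (-5 + K)² (I(K) = (K - 5)² = (-5 + K)²)
(29 + ((18 + ((15 + 11) + 15)) + I(x(3, 3))))² = (29 + ((18 + ((15 + 11) + 15)) + (-5 - 3)²))² = (29 + ((18 + (26 + 15)) + (-8)²))² = (29 + ((18 + 41) + 64))² = (29 + (59 + 64))² = (29 + 123)² = 152² = 23104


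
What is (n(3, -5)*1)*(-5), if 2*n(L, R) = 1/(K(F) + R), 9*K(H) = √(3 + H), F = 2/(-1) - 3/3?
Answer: ½ ≈ 0.50000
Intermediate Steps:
F = -3 (F = 2*(-1) - 3*⅓ = -2 - 1 = -3)
K(H) = √(3 + H)/9
n(L, R) = 1/(2*R) (n(L, R) = 1/(2*(√(3 - 3)/9 + R)) = 1/(2*(√0/9 + R)) = 1/(2*((⅑)*0 + R)) = 1/(2*(0 + R)) = 1/(2*R))
(n(3, -5)*1)*(-5) = (((½)/(-5))*1)*(-5) = (((½)*(-⅕))*1)*(-5) = -⅒*1*(-5) = -⅒*(-5) = ½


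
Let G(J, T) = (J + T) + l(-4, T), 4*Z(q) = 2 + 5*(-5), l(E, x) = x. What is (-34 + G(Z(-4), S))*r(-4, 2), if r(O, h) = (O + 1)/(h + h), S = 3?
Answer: 405/16 ≈ 25.313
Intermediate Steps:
Z(q) = -23/4 (Z(q) = (2 + 5*(-5))/4 = (2 - 25)/4 = (¼)*(-23) = -23/4)
G(J, T) = J + 2*T (G(J, T) = (J + T) + T = J + 2*T)
r(O, h) = (1 + O)/(2*h) (r(O, h) = (1 + O)/((2*h)) = (1 + O)*(1/(2*h)) = (1 + O)/(2*h))
(-34 + G(Z(-4), S))*r(-4, 2) = (-34 + (-23/4 + 2*3))*((½)*(1 - 4)/2) = (-34 + (-23/4 + 6))*((½)*(½)*(-3)) = (-34 + ¼)*(-¾) = -135/4*(-¾) = 405/16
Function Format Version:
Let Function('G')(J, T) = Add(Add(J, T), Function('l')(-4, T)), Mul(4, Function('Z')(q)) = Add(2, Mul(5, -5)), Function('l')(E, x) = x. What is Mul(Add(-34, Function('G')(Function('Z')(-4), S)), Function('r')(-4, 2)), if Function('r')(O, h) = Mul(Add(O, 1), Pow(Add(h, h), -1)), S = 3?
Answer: Rational(405, 16) ≈ 25.313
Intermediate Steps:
Function('Z')(q) = Rational(-23, 4) (Function('Z')(q) = Mul(Rational(1, 4), Add(2, Mul(5, -5))) = Mul(Rational(1, 4), Add(2, -25)) = Mul(Rational(1, 4), -23) = Rational(-23, 4))
Function('G')(J, T) = Add(J, Mul(2, T)) (Function('G')(J, T) = Add(Add(J, T), T) = Add(J, Mul(2, T)))
Function('r')(O, h) = Mul(Rational(1, 2), Pow(h, -1), Add(1, O)) (Function('r')(O, h) = Mul(Add(1, O), Pow(Mul(2, h), -1)) = Mul(Add(1, O), Mul(Rational(1, 2), Pow(h, -1))) = Mul(Rational(1, 2), Pow(h, -1), Add(1, O)))
Mul(Add(-34, Function('G')(Function('Z')(-4), S)), Function('r')(-4, 2)) = Mul(Add(-34, Add(Rational(-23, 4), Mul(2, 3))), Mul(Rational(1, 2), Pow(2, -1), Add(1, -4))) = Mul(Add(-34, Add(Rational(-23, 4), 6)), Mul(Rational(1, 2), Rational(1, 2), -3)) = Mul(Add(-34, Rational(1, 4)), Rational(-3, 4)) = Mul(Rational(-135, 4), Rational(-3, 4)) = Rational(405, 16)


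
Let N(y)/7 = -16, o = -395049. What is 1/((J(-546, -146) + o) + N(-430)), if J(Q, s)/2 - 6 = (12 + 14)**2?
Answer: -1/393797 ≈ -2.5394e-6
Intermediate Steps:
J(Q, s) = 1364 (J(Q, s) = 12 + 2*(12 + 14)**2 = 12 + 2*26**2 = 12 + 2*676 = 12 + 1352 = 1364)
N(y) = -112 (N(y) = 7*(-16) = -112)
1/((J(-546, -146) + o) + N(-430)) = 1/((1364 - 395049) - 112) = 1/(-393685 - 112) = 1/(-393797) = -1/393797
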